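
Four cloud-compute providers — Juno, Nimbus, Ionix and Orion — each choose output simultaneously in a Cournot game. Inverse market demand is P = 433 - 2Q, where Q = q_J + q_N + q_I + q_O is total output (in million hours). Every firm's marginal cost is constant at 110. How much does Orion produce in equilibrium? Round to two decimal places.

A representative firm's profit is π_i = q_i(433 - 2Q) - 110q_i.
First-order condition (treating rivals' output as given): 323 - 4q_i - 2·Σ_{j≠i} q_j = 0.
With identical firms every q_j equals q_i, so Σ_{j≠i} q_j = 3q_i and 323 = 10q_i, giving q_i = 323/10.

32.30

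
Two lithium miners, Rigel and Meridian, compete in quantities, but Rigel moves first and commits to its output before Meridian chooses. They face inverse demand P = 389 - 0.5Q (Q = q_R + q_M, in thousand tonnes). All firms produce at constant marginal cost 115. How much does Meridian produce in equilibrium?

137

Solve by backward induction. Given q_R, the follower Meridian maximises π_M = (389 - (1/2)q_R - (1/2)q_M)q_M - 115q_M.
Setting the follower's marginal profit to zero, 274 - (1/2)q_R - q_M = 0, i.e. q_M = (274 - (1/2)q_R).
The leader anticipates this reaction. Substituting into P = 389 - 0.5Q gives P = 252 - (1/4)q_R, so π_R = (252 - (1/4)q_R)q_R - 115q_R.
The leader's first-order condition 137 - (1/2)q_R = 0 yields q_R = 274.
Then q_M = (274 - (1/2)·274) = 137.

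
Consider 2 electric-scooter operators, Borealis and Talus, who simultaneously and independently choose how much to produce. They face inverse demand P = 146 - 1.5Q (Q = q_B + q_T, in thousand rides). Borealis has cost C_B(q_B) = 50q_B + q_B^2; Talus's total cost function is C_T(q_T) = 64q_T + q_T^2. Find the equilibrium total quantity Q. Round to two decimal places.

27.38

Borealis's profit: π_B = (146 - 1.5Q)q_B - (50q_B + q_B²). Setting ∂π_B/∂q_B = 0: 96 - 5q_B - (3/2)(q_T) = 0.
Talus's first-order condition: 82 - 5q_T - (3/2)(q_B) = 0.
So q_B = (96 - (3/2)q_T)/5 and q_T = (82 - (3/2)q_B)/5.
Solving the pair: q_B = 204/13, q_T = 152/13.
Total output Q = 204/13 + 152/13 = 356/13.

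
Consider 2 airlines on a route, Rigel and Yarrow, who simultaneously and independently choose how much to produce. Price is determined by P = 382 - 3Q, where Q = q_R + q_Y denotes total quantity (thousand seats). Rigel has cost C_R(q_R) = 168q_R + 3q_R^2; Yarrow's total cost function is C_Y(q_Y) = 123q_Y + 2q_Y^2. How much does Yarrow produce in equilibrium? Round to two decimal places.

22.22

Rigel's profit: π_R = (382 - 3Q)q_R - (168q_R + 3q_R²). Setting ∂π_R/∂q_R = 0: 214 - 12q_R - 3(q_Y) = 0.
Yarrow's profit: π_Y = (382 - 3Q)q_Y - (123q_Y + 2q_Y²). Setting ∂π_Y/∂q_Y = 0: 259 - 10q_Y - 3(q_R) = 0.
Best responses: q_R = (214 - 3q_Y)/12, q_Y = (259 - 3q_R)/10.
Substituting one into the other gives q_R = 1363/111 and q_Y = 822/37.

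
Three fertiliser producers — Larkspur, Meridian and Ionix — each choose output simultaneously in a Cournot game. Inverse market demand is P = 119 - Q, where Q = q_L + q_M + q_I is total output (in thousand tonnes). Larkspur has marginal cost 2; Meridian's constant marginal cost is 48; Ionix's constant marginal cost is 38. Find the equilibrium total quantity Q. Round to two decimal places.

67.25

Larkspur's profit: π_L = (119 - Q)q_L - (2q_L). Setting ∂π_L/∂q_L = 0: 117 - 2q_L - (q_M + q_I) = 0.
Meridian's profit: π_M = (119 - Q)q_M - (48q_M). Setting ∂π_M/∂q_M = 0: 71 - 2q_M - (q_L + q_I) = 0.
Ionix's first-order condition: 81 - 2q_I - (q_L + q_M) = 0.
Summing all 3 equations gives 269 − 4Q = 0, hence Q = 269/4.
Back-substituting: q_L = (117 − 269/4) = 199/4, q_M = (71 − 269/4) = 15/4, q_I = (81 − 269/4) = 55/4.
Total output Q = 199/4 + 15/4 + 55/4 = 269/4.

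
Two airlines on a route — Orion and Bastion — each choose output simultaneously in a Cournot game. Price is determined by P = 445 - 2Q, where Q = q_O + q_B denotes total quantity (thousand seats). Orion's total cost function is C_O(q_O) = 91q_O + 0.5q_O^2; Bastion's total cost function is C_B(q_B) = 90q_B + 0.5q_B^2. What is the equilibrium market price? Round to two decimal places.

Orion's profit: π_O = (445 - 2Q)q_O - (91q_O + (1/2)q_O²). Setting ∂π_O/∂q_O = 0: 354 - 5q_O - 2(q_B) = 0.
Bastion's profit: π_B = (445 - 2Q)q_B - (90q_B + (1/2)q_B²). Setting ∂π_B/∂q_B = 0: 355 - 5q_B - 2(q_O) = 0.
Rearranging gives the reaction functions q_O = (354 - 2q_B)/5 and q_B = (355 - 2q_O)/5.
Solving the pair: q_O = 1060/21, q_B = 1067/21.
Total output Q = 709/7, so price P = 445 - 2·(709/7) = 1697/7.

242.43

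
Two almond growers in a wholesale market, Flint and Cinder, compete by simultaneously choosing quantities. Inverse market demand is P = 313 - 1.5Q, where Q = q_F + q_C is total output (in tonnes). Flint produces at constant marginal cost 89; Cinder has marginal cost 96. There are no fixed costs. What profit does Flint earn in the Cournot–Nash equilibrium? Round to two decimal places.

3952.67

Flint's profit: π_F = (313 - 1.5Q)q_F - (89q_F). Setting ∂π_F/∂q_F = 0: 224 - 3q_F - (3/2)(q_C) = 0.
Cinder's first-order condition: 217 - 3q_C - (3/2)(q_F) = 0.
Best responses: q_F = (224 - (3/2)q_C)/3, q_C = (217 - (3/2)q_F)/3.
Substituting one into the other gives q_F = 154/3 and q_C = 140/3.
Price P = 313 - (3/2)·98 = 166.
Flint's profit: (166 - 89)·(154/3) = 3952.6667.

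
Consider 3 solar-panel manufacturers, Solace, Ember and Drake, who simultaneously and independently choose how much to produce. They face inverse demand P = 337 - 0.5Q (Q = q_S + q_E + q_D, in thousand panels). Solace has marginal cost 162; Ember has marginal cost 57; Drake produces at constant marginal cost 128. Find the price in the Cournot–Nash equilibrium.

Solace's profit: π_S = (337 - 0.5Q)q_S - (162q_S). Setting ∂π_S/∂q_S = 0: 175 - q_S - (1/2)(q_E + q_D) = 0.
Ember's profit: π_E = (337 - 0.5Q)q_E - (57q_E). Setting ∂π_E/∂q_E = 0: 280 - q_E - (1/2)(q_S + q_D) = 0.
Drake's profit: π_D = (337 - 0.5Q)q_D - (128q_D). Setting ∂π_D/∂q_D = 0: 209 - q_D - (1/2)(q_S + q_E) = 0.
Adding the 3 conditions: 664 − Q − Q = 0, i.e. Q = 332.
Back-substituting: q_S = (175 − 166)/(1/2) = 18, q_E = (280 − 166)/(1/2) = 228, q_D = (209 − 166)/(1/2) = 86.
Total output Q = 332, so price P = 337 - (1/2)·332 = 171.

171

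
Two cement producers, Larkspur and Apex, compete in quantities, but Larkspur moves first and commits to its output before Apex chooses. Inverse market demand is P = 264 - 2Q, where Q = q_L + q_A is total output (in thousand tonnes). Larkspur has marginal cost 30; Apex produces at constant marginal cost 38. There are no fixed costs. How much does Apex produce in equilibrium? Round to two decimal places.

Solve by backward induction. Given q_L, the follower Apex maximises π_A = (264 - 2q_L - 2q_A)q_A - 38q_A.
∂π_A/∂q_A = 226 - 2q_L - 4q_A = 0 gives the reaction function q_A = (226 - 2q_L)/4.
Larkspur substitutes q_A(q_L) into its own profit: π_L = q_L(264 - 2q_L - (226 - 2q_L)/2) - 30q_L = (151 - q_L)q_L - 30q_L.
Leader FOC: 121 - 2q_L = 0, so q_L = 121/2.
Then q_A = (226 - 2·(121/2))/4 = 105/4.

26.25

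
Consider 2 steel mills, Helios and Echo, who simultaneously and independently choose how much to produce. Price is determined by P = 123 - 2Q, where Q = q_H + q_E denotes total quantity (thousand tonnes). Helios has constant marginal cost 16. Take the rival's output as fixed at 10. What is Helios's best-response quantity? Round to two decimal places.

With the rival's output fixed at 10, Helios's profit is π_H = (123 - 2·10 - 2q_H)q_H - (16q_H) = (103 - 2q_H)q_H - (16q_H).
∂π_H/∂q_H = 87 - 4q_H = 0, so q_H = 87/4.

21.75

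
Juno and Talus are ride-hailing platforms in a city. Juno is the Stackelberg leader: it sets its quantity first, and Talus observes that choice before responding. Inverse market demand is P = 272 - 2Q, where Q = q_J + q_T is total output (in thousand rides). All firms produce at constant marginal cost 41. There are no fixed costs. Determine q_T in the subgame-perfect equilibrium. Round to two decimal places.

28.88

The follower Talus best-responds to any q_J: π_T = (272 - 2Q)q_T - 41q_T.
Follower FOC: 231 - 2q_J - 4q_T = 0, so q_T(q_J) = (231 - 2q_J)/4.
Juno substitutes q_T(q_J) into its own profit: π_J = q_J(272 - 2q_J - (231 - 2q_J)/2) - 41q_J = (313/2 - q_J)q_J - 41q_J.
Leader FOC: 231/2 - 2q_J = 0, so q_J = 231/4.
Then q_T = (231 - 2·(231/4))/4 = 231/8.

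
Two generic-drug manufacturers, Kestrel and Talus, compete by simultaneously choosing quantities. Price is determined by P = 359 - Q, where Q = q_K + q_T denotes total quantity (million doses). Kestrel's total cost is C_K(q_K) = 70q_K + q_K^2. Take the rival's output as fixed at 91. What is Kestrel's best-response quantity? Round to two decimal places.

With the rival's output fixed at 91, Kestrel's profit is π_K = (359 - 91 - q_K)q_K - (70q_K + q_K²) = (268 - q_K)q_K - (70q_K + q_K²).
∂π_K/∂q_K = 198 - 4q_K = 0, so q_K = 99/2.

49.50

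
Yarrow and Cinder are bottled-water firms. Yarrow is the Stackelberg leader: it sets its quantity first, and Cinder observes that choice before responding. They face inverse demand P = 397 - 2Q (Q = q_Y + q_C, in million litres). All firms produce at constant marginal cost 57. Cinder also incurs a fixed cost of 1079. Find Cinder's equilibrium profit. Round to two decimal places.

2533.50

The follower Cinder best-responds to any q_Y: π_C = (397 - 2Q)q_C - 57q_C.
Follower FOC: 340 - 2q_Y - 4q_C = 0, so q_C(q_Y) = (340 - 2q_Y)/4.
The leader anticipates this reaction. Substituting into P = 397 - 2Q gives P = 227 - q_Y, so π_Y = (227 - q_Y)q_Y - 57q_Y.
Maximising: ∂π_Y/∂q_Y = 170 - 2q_Y = 0, giving q_Y = 85.
Then q_C = (340 - 2·85)/4 = 85/2.
Price P = 397 - 2·(255/2) = 142.
Cinder's profit: (142 - 57)·(85/2) - 1079 = 2533.5000.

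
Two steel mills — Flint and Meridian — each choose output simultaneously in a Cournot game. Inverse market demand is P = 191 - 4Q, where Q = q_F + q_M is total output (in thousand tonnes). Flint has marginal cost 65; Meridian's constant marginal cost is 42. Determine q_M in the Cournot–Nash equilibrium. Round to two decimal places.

Flint's profit: π_F = (191 - 4Q)q_F - (65q_F). Setting ∂π_F/∂q_F = 0: 126 - 8q_F - 4(q_M) = 0.
Meridian's first-order condition: 149 - 8q_M - 4(q_F) = 0.
Rearranging gives the reaction functions q_F = (126 - 4q_M)/8 and q_M = (149 - 4q_F)/8.
Substituting one into the other gives q_F = 103/12 and q_M = 43/3.

14.33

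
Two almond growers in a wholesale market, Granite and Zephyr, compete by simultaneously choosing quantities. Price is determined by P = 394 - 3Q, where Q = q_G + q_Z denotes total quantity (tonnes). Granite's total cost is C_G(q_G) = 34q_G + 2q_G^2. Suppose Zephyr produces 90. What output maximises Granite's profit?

With the rival's output fixed at 90, Granite's profit is π_G = (394 - 3·90 - 3q_G)q_G - (34q_G + 2q_G²) = (124 - 3q_G)q_G - (34q_G + 2q_G²).
∂π_G/∂q_G = 90 - 10q_G = 0, so q_G = 9.

9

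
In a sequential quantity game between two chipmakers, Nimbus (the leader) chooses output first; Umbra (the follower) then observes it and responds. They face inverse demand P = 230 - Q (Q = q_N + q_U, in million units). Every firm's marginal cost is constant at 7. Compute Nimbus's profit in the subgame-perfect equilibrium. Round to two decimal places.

Solve by backward induction. Given q_N, the follower Umbra maximises π_U = (230 - q_N - q_U)q_U - 7q_U.
Follower FOC: 223 - q_N - 2q_U = 0, so q_U(q_N) = (223 - q_N)/2.
Nimbus substitutes q_U(q_N) into its own profit: π_N = q_N(230 - q_N - (223 - q_N)/2) - 7q_N = (237/2 - (1/2)q_N)q_N - 7q_N.
The leader's first-order condition 223/2 - q_N = 0 yields q_N = 223/2.
Then q_U = (223 - 223/2)/2 = 223/4.
Price P = 230 - 669/4 = 251/4.
Nimbus's profit: (251/4 - 7)·(223/2) = 6216.1250.

6216.13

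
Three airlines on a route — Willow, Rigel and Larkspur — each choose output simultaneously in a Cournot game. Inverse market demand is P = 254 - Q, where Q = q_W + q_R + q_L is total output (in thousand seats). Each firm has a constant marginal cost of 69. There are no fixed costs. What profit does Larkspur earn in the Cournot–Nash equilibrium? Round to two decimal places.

2139.06

Each firm earns π_i = (254 - Q)q_i - 69q_i.
Setting ∂π_i/∂q_i = 0 with rivals' quantities fixed: 185 - 2q_i - Σ_{j≠i} q_j = 0.
With identical firms every q_j equals q_i, so Σ_{j≠i} q_j = 2q_i and 185 = 4q_i, giving q_i = 185/4.
Price P = 254 - 555/4 = 461/4.
Larkspur's profit: (461/4 - 69)·(185/4) = 2139.0625.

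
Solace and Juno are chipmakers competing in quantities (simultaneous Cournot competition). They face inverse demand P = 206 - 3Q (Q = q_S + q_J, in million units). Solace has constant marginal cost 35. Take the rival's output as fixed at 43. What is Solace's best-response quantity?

7

With the rival's output fixed at 43, Solace's profit is π_S = (206 - 3·43 - 3q_S)q_S - (35q_S) = (77 - 3q_S)q_S - (35q_S).
∂π_S/∂q_S = 42 - 6q_S = 0, so q_S = 7.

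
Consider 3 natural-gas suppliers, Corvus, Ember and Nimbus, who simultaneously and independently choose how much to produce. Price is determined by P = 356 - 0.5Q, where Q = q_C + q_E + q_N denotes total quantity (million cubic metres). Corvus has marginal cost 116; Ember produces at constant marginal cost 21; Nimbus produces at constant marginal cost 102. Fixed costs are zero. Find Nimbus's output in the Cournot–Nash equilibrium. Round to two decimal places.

93.50

Corvus's profit: π_C = (356 - 0.5Q)q_C - (116q_C). Setting ∂π_C/∂q_C = 0: 240 - q_C - (1/2)(q_E + q_N) = 0.
Ember's first-order condition: 335 - q_E - (1/2)(q_C + q_N) = 0.
Nimbus's first-order condition: 254 - q_N - (1/2)(q_C + q_E) = 0.
Adding the 3 conditions: 829 − Q − Q = 0, i.e. Q = 829/2.
Back-substituting: q_C = (240 − 829/4)/(1/2) = 131/2, q_E = (335 − 829/4)/(1/2) = 511/2, q_N = (254 − 829/4)/(1/2) = 187/2.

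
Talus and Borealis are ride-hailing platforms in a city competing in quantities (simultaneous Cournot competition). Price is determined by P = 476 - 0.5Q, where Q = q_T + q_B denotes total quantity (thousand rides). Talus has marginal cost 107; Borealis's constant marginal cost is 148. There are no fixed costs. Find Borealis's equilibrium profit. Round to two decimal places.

Talus's profit: π_T = (476 - 0.5Q)q_T - (107q_T). Setting ∂π_T/∂q_T = 0: 369 - q_T - (1/2)(q_B) = 0.
Borealis's first-order condition: 328 - q_B - (1/2)(q_T) = 0.
Rearranging gives the reaction functions q_T = (369 - (1/2)q_B) and q_B = (328 - (1/2)q_T).
Substituting one into the other gives q_T = 820/3 and q_B = 574/3.
Price P = 476 - (1/2)·(1394/3) = 731/3.
Borealis's profit: (731/3 - 148)·(574/3) = 18304.2222.

18304.22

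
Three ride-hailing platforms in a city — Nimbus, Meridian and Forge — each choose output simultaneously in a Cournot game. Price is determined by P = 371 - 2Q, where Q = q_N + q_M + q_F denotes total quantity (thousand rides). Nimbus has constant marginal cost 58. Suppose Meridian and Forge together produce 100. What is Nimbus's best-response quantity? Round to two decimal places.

28.25

With rivals' combined output fixed at 100, Nimbus's profit is π_N = (371 - 2·100 - 2q_N)q_N - (58q_N) = (171 - 2q_N)q_N - (58q_N).
∂π_N/∂q_N = 113 - 4q_N = 0, so q_N = 113/4.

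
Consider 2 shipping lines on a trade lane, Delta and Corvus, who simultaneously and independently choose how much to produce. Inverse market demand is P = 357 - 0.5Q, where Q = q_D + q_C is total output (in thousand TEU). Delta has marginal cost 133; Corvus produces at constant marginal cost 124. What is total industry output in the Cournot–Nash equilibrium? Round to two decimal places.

304.67

Delta's profit: π_D = (357 - 0.5Q)q_D - (133q_D). Setting ∂π_D/∂q_D = 0: 224 - q_D - (1/2)(q_C) = 0.
Corvus's first-order condition: 233 - q_C - (1/2)(q_D) = 0.
So q_D = (224 - (1/2)q_C) and q_C = (233 - (1/2)q_D).
Solving the pair: q_D = 430/3, q_C = 484/3.
Total output Q = 430/3 + 484/3 = 914/3.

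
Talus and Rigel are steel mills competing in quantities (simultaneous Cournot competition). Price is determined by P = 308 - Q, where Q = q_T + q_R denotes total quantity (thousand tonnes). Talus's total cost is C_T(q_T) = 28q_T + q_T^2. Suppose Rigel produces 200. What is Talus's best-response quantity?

20

With the rival's output fixed at 200, Talus's profit is π_T = (308 - 200 - q_T)q_T - (28q_T + q_T²) = (108 - q_T)q_T - (28q_T + q_T²).
∂π_T/∂q_T = 80 - 4q_T = 0, so q_T = 20.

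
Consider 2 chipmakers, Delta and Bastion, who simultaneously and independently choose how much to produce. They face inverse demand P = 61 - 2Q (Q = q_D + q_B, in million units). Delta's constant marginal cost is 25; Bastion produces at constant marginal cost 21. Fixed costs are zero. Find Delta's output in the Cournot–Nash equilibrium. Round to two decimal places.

Delta's profit: π_D = (61 - 2Q)q_D - (25q_D). Setting ∂π_D/∂q_D = 0: 36 - 4q_D - 2(q_B) = 0.
Bastion's first-order condition: 40 - 4q_B - 2(q_D) = 0.
Rearranging gives the reaction functions q_D = (36 - 2q_B)/4 and q_B = (40 - 2q_D)/4.
Solving the pair: q_D = 16/3, q_B = 22/3.

5.33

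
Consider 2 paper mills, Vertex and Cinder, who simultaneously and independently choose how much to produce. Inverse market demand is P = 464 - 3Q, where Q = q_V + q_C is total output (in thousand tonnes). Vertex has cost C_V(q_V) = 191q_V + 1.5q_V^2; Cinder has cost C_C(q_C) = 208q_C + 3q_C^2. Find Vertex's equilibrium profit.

Vertex's profit: π_V = (464 - 3Q)q_V - (191q_V + (3/2)q_V²). Setting ∂π_V/∂q_V = 0: 273 - 9q_V - 3(q_C) = 0.
Cinder's profit: π_C = (464 - 3Q)q_C - (208q_C + 3q_C²). Setting ∂π_C/∂q_C = 0: 256 - 12q_C - 3(q_V) = 0.
Rearranging gives the reaction functions q_V = (273 - 3q_C)/9 and q_C = (256 - 3q_V)/12.
Solving the pair: q_V = 76/3, q_C = 15.
Price P = 464 - 3·(121/3) = 343.
Vertex's profit: 343·(76/3) - 191·(76/3) - (3/2)(76/3)² = 2888.

2888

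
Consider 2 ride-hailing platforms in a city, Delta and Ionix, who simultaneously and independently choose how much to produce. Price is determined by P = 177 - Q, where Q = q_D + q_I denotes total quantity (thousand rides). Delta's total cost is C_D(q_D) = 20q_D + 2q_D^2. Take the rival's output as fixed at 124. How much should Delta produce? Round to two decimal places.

With the rival's output fixed at 124, Delta's profit is π_D = (177 - 124 - q_D)q_D - (20q_D + 2q_D²) = (53 - q_D)q_D - (20q_D + 2q_D²).
∂π_D/∂q_D = 33 - 6q_D = 0, so q_D = 11/2.

5.50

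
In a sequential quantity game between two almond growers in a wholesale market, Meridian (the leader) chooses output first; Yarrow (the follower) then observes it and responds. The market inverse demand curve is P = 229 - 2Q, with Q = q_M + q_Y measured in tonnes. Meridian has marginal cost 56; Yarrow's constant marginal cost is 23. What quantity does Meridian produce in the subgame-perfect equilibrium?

The follower Yarrow best-responds to any q_M: π_Y = (229 - 2Q)q_Y - 23q_Y.
Follower FOC: 206 - 2q_M - 4q_Y = 0, so q_Y(q_M) = (206 - 2q_M)/4.
Meridian substitutes q_Y(q_M) into its own profit: π_M = q_M(229 - 2q_M - (206 - 2q_M)/2) - 56q_M = (126 - q_M)q_M - 56q_M.
The leader's first-order condition 70 - 2q_M = 0 yields q_M = 35.
Then q_Y = (206 - 2·35)/4 = 34.

35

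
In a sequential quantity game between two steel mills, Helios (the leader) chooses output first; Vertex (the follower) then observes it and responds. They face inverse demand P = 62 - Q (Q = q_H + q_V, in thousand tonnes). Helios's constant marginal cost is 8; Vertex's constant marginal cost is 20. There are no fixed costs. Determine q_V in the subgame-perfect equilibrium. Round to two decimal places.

The follower Vertex best-responds to any q_H: π_V = (62 - Q)q_V - 20q_V.
Setting the follower's marginal profit to zero, 42 - q_H - 2q_V = 0, i.e. q_V = (42 - q_H)/2.
The leader anticipates this reaction. Substituting into P = 62 - Q gives P = 41 - (1/2)q_H, so π_H = (41 - (1/2)q_H)q_H - 8q_H.
Leader FOC: 33 - q_H = 0, so q_H = 33.
Then q_V = (42 - 33)/2 = 9/2.

4.50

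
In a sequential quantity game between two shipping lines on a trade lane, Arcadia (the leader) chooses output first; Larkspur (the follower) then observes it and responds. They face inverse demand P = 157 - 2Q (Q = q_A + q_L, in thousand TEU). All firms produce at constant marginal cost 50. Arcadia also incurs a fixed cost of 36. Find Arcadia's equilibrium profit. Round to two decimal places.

679.56

The follower Larkspur best-responds to any q_A: π_L = (157 - 2Q)q_L - 50q_L.
∂π_L/∂q_L = 107 - 2q_A - 4q_L = 0 gives the reaction function q_L = (107 - 2q_A)/4.
Arcadia substitutes q_L(q_A) into its own profit: π_A = q_A(157 - 2q_A - (107 - 2q_A)/2) - 50q_A = (207/2 - q_A)q_A - 50q_A.
Leader FOC: 107/2 - 2q_A = 0, so q_A = 107/4.
Then q_L = (107 - 2·(107/4))/4 = 107/8.
Price P = 157 - 2·(321/8) = 307/4.
Arcadia's profit: (307/4 - 50)·(107/4) - 36 = 679.5625.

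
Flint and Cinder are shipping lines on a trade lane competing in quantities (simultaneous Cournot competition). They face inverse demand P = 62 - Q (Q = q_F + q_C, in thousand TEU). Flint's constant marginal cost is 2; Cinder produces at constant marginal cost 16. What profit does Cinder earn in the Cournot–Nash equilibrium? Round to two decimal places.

Flint's profit: π_F = (62 - Q)q_F - (2q_F). Setting ∂π_F/∂q_F = 0: 60 - 2q_F - (q_C) = 0.
Cinder's profit: π_C = (62 - Q)q_C - (16q_C). Setting ∂π_C/∂q_C = 0: 46 - 2q_C - (q_F) = 0.
Rearranging gives the reaction functions q_F = (60 - q_C)/2 and q_C = (46 - q_F)/2.
Substituting one into the other gives q_F = 74/3 and q_C = 32/3.
Price P = 62 - 106/3 = 80/3.
Cinder's profit: (80/3 - 16)·(32/3) = 1024/9.

113.78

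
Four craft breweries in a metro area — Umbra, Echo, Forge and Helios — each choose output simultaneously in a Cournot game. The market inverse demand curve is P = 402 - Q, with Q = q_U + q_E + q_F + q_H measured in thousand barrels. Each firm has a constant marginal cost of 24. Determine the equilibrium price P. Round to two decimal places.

Each firm earns π_i = (402 - Q)q_i - 24q_i.
First-order condition (treating rivals' output as given): 378 - 2q_i - Σ_{j≠i} q_j = 0.
By symmetry each firm produces the same amount; substituting Σ_{j≠i} q_j = 3q_i yields q_i = 378/5.
Total output Q = 1512/5, so price P = 402 - 1512/5 = 498/5.

99.60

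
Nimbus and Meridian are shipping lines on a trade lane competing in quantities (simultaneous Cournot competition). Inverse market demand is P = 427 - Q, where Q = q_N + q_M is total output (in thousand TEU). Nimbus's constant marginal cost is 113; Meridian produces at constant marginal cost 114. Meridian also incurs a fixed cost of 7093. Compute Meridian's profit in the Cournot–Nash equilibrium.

Nimbus's profit: π_N = (427 - Q)q_N - (113q_N). Setting ∂π_N/∂q_N = 0: 314 - 2q_N - (q_M) = 0.
Meridian's first-order condition: 313 - 2q_M - (q_N) = 0.
Rearranging gives the reaction functions q_N = (314 - q_M)/2 and q_M = (313 - q_N)/2.
Solving the pair: q_N = 105, q_M = 104.
Price P = 427 - 209 = 218.
Meridian's profit: (218 - 114)·104 - 7093 = 3723.

3723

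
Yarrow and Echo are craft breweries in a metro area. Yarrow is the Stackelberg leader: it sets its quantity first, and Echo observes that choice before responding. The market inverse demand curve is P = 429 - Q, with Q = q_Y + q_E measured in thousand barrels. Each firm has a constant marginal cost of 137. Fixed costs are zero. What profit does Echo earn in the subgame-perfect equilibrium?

The follower Echo best-responds to any q_Y: π_E = (429 - Q)q_E - 137q_E.
Setting the follower's marginal profit to zero, 292 - q_Y - 2q_E = 0, i.e. q_E = (292 - q_Y)/2.
The leader anticipates this reaction. Substituting into P = 429 - Q gives P = 283 - (1/2)q_Y, so π_Y = (283 - (1/2)q_Y)q_Y - 137q_Y.
The leader's first-order condition 146 - q_Y = 0 yields q_Y = 146.
Then q_E = (292 - 146)/2 = 73.
Price P = 429 - 219 = 210.
Echo's profit: (210 - 137)·73 = 5329.

5329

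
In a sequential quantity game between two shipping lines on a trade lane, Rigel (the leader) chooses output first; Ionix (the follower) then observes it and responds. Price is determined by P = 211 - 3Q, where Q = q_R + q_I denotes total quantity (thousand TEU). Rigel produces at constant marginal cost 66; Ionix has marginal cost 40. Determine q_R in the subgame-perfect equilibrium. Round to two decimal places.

Solve by backward induction. Given q_R, the follower Ionix maximises π_I = (211 - 3q_R - 3q_I)q_I - 40q_I.
Follower FOC: 171 - 3q_R - 6q_I = 0, so q_I(q_R) = (171 - 3q_R)/6.
The leader anticipates this reaction. Substituting into P = 211 - 3Q gives P = 251/2 - (3/2)q_R, so π_R = (251/2 - (3/2)q_R)q_R - 66q_R.
The leader's first-order condition 119/2 - 3q_R = 0 yields q_R = 119/6.
Then q_I = (171 - 3·(119/6))/6 = 223/12.

19.83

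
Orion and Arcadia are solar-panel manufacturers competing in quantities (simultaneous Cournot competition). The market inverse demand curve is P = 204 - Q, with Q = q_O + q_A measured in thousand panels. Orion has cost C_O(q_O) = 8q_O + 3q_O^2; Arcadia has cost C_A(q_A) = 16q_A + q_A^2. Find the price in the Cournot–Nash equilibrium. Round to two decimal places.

Orion's profit: π_O = (204 - Q)q_O - (8q_O + 3q_O²). Setting ∂π_O/∂q_O = 0: 196 - 8q_O - (q_A) = 0.
Arcadia's profit: π_A = (204 - Q)q_A - (16q_A + q_A²). Setting ∂π_A/∂q_A = 0: 188 - 4q_A - (q_O) = 0.
So q_O = (196 - q_A)/8 and q_A = (188 - q_O)/4.
Substituting one into the other gives q_O = 596/31 and q_A = 1308/31.
Total output Q = 1904/31, so price P = 204 - 1904/31 = 142.5806.

142.58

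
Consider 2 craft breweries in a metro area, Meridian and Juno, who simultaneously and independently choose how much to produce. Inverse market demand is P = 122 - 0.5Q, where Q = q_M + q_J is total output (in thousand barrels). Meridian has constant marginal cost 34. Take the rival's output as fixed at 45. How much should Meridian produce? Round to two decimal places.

With the rival's output fixed at 45, Meridian's profit is π_M = (122 - (1/2)·45 - (1/2)q_M)q_M - (34q_M) = (199/2 - (1/2)q_M)q_M - (34q_M).
∂π_M/∂q_M = 131/2 - q_M = 0, so q_M = 131/2.

65.50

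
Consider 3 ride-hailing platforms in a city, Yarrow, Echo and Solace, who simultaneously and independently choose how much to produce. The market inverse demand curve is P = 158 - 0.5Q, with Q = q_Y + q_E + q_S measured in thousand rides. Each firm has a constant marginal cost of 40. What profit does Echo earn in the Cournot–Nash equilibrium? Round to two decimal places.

1740.50

A representative firm's profit is π_i = q_i(158 - 0.5Q) - 40q_i.
First-order condition (treating rivals' output as given): 118 - q_i - (1/2)·Σ_{j≠i} q_j = 0.
With identical firms every q_j equals q_i, so Σ_{j≠i} q_j = 2q_i and 118 = 2q_i, giving q_i = 59.
Price P = 158 - (1/2)·177 = 139/2.
Echo's profit: (139/2 - 40)·59 = 1740.5000.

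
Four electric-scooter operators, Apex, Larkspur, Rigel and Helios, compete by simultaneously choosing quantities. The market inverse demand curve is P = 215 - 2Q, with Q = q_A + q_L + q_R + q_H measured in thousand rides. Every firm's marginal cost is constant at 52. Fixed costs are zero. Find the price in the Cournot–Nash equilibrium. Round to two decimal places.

84.60

A representative firm's profit is π_i = q_i(215 - 2Q) - 52q_i.
Setting ∂π_i/∂q_i = 0 with rivals' quantities fixed: 163 - 4q_i - 2·Σ_{j≠i} q_j = 0.
By symmetry each firm produces the same amount; substituting Σ_{j≠i} q_j = 3q_i yields q_i = 163/10.
Total output Q = 326/5, so price P = 215 - 2·(326/5) = 423/5.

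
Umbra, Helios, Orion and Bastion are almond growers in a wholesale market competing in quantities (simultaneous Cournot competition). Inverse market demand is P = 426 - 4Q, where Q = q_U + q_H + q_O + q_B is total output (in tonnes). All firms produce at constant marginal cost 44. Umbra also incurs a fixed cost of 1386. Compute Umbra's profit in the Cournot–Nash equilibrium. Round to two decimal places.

73.24

A representative firm's profit is π_i = q_i(426 - 4Q) - 44q_i.
Setting ∂π_i/∂q_i = 0 with rivals' quantities fixed: 382 - 8q_i - 4·Σ_{j≠i} q_j = 0.
With identical firms every q_j equals q_i, so Σ_{j≠i} q_j = 3q_i and 382 = 20q_i, giving q_i = 191/10.
Price P = 426 - 4·(382/5) = 602/5.
Umbra's profit: (602/5 - 44)·(191/10) - 1386 = 1831/25.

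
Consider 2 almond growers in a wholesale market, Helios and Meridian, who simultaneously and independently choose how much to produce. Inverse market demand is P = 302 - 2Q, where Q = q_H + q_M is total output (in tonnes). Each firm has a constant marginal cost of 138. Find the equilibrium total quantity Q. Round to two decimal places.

54.67

A representative firm's profit is π_i = q_i(302 - 2Q) - 138q_i.
First-order condition (treating rivals' output as given): 164 - 4q_i - 2q_j = 0.
By symmetry each firm produces the same amount; substituting q_j = q_i yields q_i = 164/6 = 82/3.
Total output Q = 82/3 + 82/3 = 164/3.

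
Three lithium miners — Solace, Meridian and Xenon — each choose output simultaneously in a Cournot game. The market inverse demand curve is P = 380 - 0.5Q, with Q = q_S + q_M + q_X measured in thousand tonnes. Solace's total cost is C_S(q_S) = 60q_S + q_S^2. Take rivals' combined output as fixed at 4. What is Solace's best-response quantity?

106

With rivals' combined output fixed at 4, Solace's profit is π_S = (380 - (1/2)·4 - (1/2)q_S)q_S - (60q_S + q_S²) = (378 - (1/2)q_S)q_S - (60q_S + q_S²).
∂π_S/∂q_S = 318 - 3q_S = 0, so q_S = 106.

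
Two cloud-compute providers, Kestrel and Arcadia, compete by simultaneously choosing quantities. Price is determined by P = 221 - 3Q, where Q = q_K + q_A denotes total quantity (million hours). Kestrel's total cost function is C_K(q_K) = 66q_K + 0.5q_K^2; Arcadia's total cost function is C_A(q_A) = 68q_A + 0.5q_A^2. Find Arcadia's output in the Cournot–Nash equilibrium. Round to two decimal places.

Kestrel's profit: π_K = (221 - 3Q)q_K - (66q_K + (1/2)q_K²). Setting ∂π_K/∂q_K = 0: 155 - 7q_K - 3(q_A) = 0.
Arcadia's first-order condition: 153 - 7q_A - 3(q_K) = 0.
Rearranging gives the reaction functions q_K = (155 - 3q_A)/7 and q_A = (153 - 3q_K)/7.
Substituting one into the other gives q_K = 313/20 and q_A = 303/20.

15.15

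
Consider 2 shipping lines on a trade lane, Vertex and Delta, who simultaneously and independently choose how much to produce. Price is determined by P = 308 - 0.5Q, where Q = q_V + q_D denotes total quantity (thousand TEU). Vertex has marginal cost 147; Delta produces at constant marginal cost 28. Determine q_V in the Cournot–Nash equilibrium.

Vertex's profit: π_V = (308 - 0.5Q)q_V - (147q_V). Setting ∂π_V/∂q_V = 0: 161 - q_V - (1/2)(q_D) = 0.
Delta's first-order condition: 280 - q_D - (1/2)(q_V) = 0.
Best responses: q_V = (161 - (1/2)q_D), q_D = (280 - (1/2)q_V).
Solving the pair: q_V = 28, q_D = 266.

28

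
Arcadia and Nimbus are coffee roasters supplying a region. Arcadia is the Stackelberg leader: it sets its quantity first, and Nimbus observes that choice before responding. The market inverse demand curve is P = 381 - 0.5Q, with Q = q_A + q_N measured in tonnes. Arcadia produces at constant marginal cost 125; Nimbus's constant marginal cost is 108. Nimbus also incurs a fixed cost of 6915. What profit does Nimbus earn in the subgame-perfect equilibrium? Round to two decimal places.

The follower Nimbus best-responds to any q_A: π_N = (381 - 0.5Q)q_N - 108q_N.
∂π_N/∂q_N = 273 - (1/2)q_A - q_N = 0 gives the reaction function q_N = (273 - (1/2)q_A).
Arcadia substitutes q_N(q_A) into its own profit: π_A = q_A(381 - (1/2)q_A - (273 - (1/2)q_A)/2) - 125q_A = (489/2 - (1/4)q_A)q_A - 125q_A.
Maximising: ∂π_A/∂q_A = 239/2 - (1/2)q_A = 0, giving q_A = 239.
Then q_N = (273 - (1/2)·239) = 307/2.
Price P = 381 - (1/2)·(785/2) = 739/4.
Nimbus's profit: (739/4 - 108)·(307/2) - 6915 = 4866.1250.

4866.13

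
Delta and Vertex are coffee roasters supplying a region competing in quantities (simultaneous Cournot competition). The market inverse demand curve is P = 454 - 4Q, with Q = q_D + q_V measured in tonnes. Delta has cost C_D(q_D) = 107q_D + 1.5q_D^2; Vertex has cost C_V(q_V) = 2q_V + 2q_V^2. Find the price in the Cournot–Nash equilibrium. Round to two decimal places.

Delta's profit: π_D = (454 - 4Q)q_D - (107q_D + (3/2)q_D²). Setting ∂π_D/∂q_D = 0: 347 - 11q_D - 4(q_V) = 0.
Vertex's profit: π_V = (454 - 4Q)q_V - (2q_V + 2q_V²). Setting ∂π_V/∂q_V = 0: 452 - 12q_V - 4(q_D) = 0.
Rearranging gives the reaction functions q_D = (347 - 4q_V)/11 and q_V = (452 - 4q_D)/12.
Solving the pair: q_D = 589/29, q_V = 896/29.
Total output Q = 1485/29, so price P = 454 - 4·(1485/29) = 249.1724.

249.17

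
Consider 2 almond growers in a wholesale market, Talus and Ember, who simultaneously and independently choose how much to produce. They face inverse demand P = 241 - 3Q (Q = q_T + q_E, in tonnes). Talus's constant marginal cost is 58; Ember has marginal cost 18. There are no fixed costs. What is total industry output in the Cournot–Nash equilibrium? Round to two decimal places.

45.11

Talus's profit: π_T = (241 - 3Q)q_T - (58q_T). Setting ∂π_T/∂q_T = 0: 183 - 6q_T - 3(q_E) = 0.
Ember's first-order condition: 223 - 6q_E - 3(q_T) = 0.
Rearranging gives the reaction functions q_T = (183 - 3q_E)/6 and q_E = (223 - 3q_T)/6.
Substituting one into the other gives q_T = 143/9 and q_E = 263/9.
Total output Q = 143/9 + 263/9 = 406/9.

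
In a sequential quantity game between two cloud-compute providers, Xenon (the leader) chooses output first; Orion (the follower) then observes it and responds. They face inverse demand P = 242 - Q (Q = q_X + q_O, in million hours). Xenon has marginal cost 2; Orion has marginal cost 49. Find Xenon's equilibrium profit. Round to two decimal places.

10296.13

The follower Orion best-responds to any q_X: π_O = (242 - Q)q_O - 49q_O.
∂π_O/∂q_O = 193 - q_X - 2q_O = 0 gives the reaction function q_O = (193 - q_X)/2.
Xenon substitutes q_O(q_X) into its own profit: π_X = q_X(242 - q_X - (193 - q_X)/2) - 2q_X = (291/2 - (1/2)q_X)q_X - 2q_X.
Maximising: ∂π_X/∂q_X = 287/2 - q_X = 0, giving q_X = 287/2.
Then q_O = (193 - 287/2)/2 = 99/4.
Price P = 242 - 673/4 = 295/4.
Xenon's profit: (295/4 - 2)·(287/2) = 10296.1250.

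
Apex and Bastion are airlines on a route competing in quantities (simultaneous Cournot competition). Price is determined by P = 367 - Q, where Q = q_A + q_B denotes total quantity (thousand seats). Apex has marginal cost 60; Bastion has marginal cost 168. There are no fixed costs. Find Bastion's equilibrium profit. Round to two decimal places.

Apex's profit: π_A = (367 - Q)q_A - (60q_A). Setting ∂π_A/∂q_A = 0: 307 - 2q_A - (q_B) = 0.
Bastion's profit: π_B = (367 - Q)q_B - (168q_B). Setting ∂π_B/∂q_B = 0: 199 - 2q_B - (q_A) = 0.
Best responses: q_A = (307 - q_B)/2, q_B = (199 - q_A)/2.
Solving the pair: q_A = 415/3, q_B = 91/3.
Price P = 367 - 506/3 = 595/3.
Bastion's profit: (595/3 - 168)·(91/3) = 920.1111.

920.11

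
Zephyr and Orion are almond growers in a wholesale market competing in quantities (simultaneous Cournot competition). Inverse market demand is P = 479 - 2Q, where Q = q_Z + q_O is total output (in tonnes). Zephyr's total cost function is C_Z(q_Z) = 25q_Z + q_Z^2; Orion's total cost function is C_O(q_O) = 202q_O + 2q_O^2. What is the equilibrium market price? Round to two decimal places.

304.82

Zephyr's profit: π_Z = (479 - 2Q)q_Z - (25q_Z + q_Z²). Setting ∂π_Z/∂q_Z = 0: 454 - 6q_Z - 2(q_O) = 0.
Orion's profit: π_O = (479 - 2Q)q_O - (202q_O + 2q_O²). Setting ∂π_O/∂q_O = 0: 277 - 8q_O - 2(q_Z) = 0.
So q_Z = (454 - 2q_O)/6 and q_O = (277 - 2q_Z)/8.
Substituting one into the other gives q_Z = 1539/22 and q_O = 377/22.
Total output Q = 958/11, so price P = 479 - 2·(958/11) = 304.8182.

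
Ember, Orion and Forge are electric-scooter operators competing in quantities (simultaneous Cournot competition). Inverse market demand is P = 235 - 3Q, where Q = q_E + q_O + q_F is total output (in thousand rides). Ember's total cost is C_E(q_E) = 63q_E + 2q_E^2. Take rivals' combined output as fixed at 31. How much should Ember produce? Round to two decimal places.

With rivals' combined output fixed at 31, Ember's profit is π_E = (235 - 3·31 - 3q_E)q_E - (63q_E + 2q_E²) = (142 - 3q_E)q_E - (63q_E + 2q_E²).
∂π_E/∂q_E = 79 - 10q_E = 0, so q_E = 79/10.

7.90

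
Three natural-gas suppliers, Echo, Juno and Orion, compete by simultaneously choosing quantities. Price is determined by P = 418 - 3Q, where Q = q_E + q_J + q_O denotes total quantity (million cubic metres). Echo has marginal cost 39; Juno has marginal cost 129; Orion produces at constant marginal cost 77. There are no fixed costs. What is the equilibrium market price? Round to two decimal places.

Echo's profit: π_E = (418 - 3Q)q_E - (39q_E). Setting ∂π_E/∂q_E = 0: 379 - 6q_E - 3(q_J + q_O) = 0.
Juno's profit: π_J = (418 - 3Q)q_J - (129q_J). Setting ∂π_J/∂q_J = 0: 289 - 6q_J - 3(q_E + q_O) = 0.
Orion's first-order condition: 341 - 6q_O - 3(q_E + q_J) = 0.
Adding the 3 conditions: 1009 − 6Q − 6Q = 0, i.e. Q = 1009/12.
Back-substituting: q_E = (379 − 1009/4)/3 = 169/4, q_J = (289 − 1009/4)/3 = 49/4, q_O = (341 − 1009/4)/3 = 355/12.
Total output Q = 1009/12, so price P = 418 - 3·(1009/12) = 663/4.

165.75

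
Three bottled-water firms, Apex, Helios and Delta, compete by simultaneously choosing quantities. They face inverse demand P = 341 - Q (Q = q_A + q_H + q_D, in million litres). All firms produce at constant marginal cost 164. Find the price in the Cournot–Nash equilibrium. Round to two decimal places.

Each firm earns π_i = (341 - Q)q_i - 164q_i.
First-order condition (treating rivals' output as given): 177 - 2q_i - Σ_{j≠i} q_j = 0.
By symmetry each firm produces the same amount; substituting Σ_{j≠i} q_j = 2q_i yields q_i = 177/4.
Total output Q = 531/4, so price P = 341 - 531/4 = 833/4.

208.25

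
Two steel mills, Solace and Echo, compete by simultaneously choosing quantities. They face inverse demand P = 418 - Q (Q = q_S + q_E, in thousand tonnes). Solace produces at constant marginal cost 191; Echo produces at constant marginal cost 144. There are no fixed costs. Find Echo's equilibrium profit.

Solace's profit: π_S = (418 - Q)q_S - (191q_S). Setting ∂π_S/∂q_S = 0: 227 - 2q_S - (q_E) = 0.
Echo's first-order condition: 274 - 2q_E - (q_S) = 0.
Rearranging gives the reaction functions q_S = (227 - q_E)/2 and q_E = (274 - q_S)/2.
Solving the pair: q_S = 60, q_E = 107.
Price P = 418 - 167 = 251.
Echo's profit: (251 - 144)·107 = 11449.

11449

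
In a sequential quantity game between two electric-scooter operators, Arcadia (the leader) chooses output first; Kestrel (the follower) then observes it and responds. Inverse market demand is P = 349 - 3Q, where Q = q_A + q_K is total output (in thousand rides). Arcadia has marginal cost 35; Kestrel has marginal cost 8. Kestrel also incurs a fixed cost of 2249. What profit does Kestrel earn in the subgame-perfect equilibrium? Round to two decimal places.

The follower Kestrel best-responds to any q_A: π_K = (349 - 3Q)q_K - 8q_K.
∂π_K/∂q_K = 341 - 3q_A - 6q_K = 0 gives the reaction function q_K = (341 - 3q_A)/6.
Arcadia substitutes q_K(q_A) into its own profit: π_A = q_A(349 - 3q_A - (341 - 3q_A)/2) - 35q_A = (357/2 - (3/2)q_A)q_A - 35q_A.
The leader's first-order condition 287/2 - 3q_A = 0 yields q_A = 287/6.
Then q_K = (341 - 3·(287/6))/6 = 395/12.
Price P = 349 - 3·(323/4) = 427/4.
Kestrel's profit: (427/4 - 8)·(395/12) - 2249 = 1001.5208.

1001.52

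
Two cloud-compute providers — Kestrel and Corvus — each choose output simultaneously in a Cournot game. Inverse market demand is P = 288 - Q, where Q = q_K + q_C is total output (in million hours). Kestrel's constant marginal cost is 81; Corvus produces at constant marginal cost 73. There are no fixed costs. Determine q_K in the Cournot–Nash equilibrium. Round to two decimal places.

Kestrel's profit: π_K = (288 - Q)q_K - (81q_K). Setting ∂π_K/∂q_K = 0: 207 - 2q_K - (q_C) = 0.
Corvus's first-order condition: 215 - 2q_C - (q_K) = 0.
Rearranging gives the reaction functions q_K = (207 - q_C)/2 and q_C = (215 - q_K)/2.
Solving the pair: q_K = 199/3, q_C = 223/3.

66.33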